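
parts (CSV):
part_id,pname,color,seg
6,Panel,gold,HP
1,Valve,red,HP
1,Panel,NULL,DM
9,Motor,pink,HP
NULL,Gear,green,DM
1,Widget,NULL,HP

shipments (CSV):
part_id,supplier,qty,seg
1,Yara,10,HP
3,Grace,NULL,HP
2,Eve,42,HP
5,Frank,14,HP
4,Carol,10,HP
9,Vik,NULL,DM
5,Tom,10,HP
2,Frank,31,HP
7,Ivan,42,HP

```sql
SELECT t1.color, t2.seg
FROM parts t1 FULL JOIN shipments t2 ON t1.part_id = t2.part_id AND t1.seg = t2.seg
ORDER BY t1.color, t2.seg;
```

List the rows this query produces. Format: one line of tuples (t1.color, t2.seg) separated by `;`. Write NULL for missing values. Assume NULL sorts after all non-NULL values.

(gold, NULL); (green, NULL); (pink, NULL); (red, HP); (NULL, DM); (NULL, HP); (NULL, HP); (NULL, HP); (NULL, HP); (NULL, HP); (NULL, HP); (NULL, HP); (NULL, HP); (NULL, NULL)

FULL OUTER JOIN keeps every row from both sides; unmatched rows get NULL for the other side's columns.
Matching on t1.part_id = t2.part_id AND t1.seg = t2.seg. A NULL in a compared column never satisfies the condition.
Matched pairs: 2; unmatched t1 rows kept: 4; unmatched t2 rows kept: 8.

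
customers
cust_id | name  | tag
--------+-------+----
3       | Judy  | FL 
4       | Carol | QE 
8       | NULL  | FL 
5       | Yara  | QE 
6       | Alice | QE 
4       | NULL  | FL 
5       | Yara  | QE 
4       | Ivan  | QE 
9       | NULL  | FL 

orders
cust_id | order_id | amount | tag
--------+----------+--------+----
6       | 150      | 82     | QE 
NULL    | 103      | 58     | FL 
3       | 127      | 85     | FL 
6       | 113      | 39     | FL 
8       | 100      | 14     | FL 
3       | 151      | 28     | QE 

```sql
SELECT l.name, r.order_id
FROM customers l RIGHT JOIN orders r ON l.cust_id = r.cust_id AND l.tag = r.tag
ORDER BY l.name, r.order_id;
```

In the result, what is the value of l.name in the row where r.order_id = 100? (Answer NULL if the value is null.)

RIGHT JOIN keeps every row from `orders`; unmatched rows get NULL for `customers`'s columns.
Matching on l.cust_id = r.cust_id AND l.tag = r.tag. A NULL in a compared column never satisfies the condition.
Matched pairs: 3; unmatched r rows kept: 3.

NULL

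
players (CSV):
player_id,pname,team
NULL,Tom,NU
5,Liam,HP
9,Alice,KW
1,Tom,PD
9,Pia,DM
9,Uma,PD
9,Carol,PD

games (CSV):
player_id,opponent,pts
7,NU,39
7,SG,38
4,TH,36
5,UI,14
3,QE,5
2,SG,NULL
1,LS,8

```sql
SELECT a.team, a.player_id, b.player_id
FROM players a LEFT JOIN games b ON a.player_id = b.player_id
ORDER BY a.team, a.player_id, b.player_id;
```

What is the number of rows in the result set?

7

LEFT JOIN keeps every row from `players`; unmatched rows get NULL for `games`'s columns.
Matching on a.player_id = b.player_id. A NULL in a compared column never satisfies the condition.
- a[0] player_id=NULL → no match; kept with NULLs on the b side.
- a[1] player_id=5 → 1 match(es) in b → 1 row(s).
- a[2] player_id=9 → no match; kept with NULLs on the b side.
- a[3] player_id=1 → 1 match(es) in b → 1 row(s).
- a[4] player_id=9 → no match; kept with NULLs on the b side.
- a[5] player_id=9 → no match; kept with NULLs on the b side.
- a[6] player_id=9 → no match; kept with NULLs on the b side.
Total: 2 matched + 5 padded = 7 rows.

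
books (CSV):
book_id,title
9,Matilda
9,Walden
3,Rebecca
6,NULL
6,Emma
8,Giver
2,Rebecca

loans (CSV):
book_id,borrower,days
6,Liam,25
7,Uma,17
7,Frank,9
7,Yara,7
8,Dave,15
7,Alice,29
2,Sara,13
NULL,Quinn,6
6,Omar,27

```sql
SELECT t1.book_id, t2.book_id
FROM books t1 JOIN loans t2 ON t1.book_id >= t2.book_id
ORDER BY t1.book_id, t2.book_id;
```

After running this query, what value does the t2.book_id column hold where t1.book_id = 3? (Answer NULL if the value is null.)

INNER JOIN keeps only pairs where the ON condition holds.
Matching on t1.book_id >= t2.book_id. A NULL in a compared column never satisfies the condition.
- t1[0] book_id=9 → 8 match(es) in t2 → 8 row(s).
- t1[1] book_id=9 → 8 match(es) in t2 → 8 row(s).
- t1[2] book_id=3 → 1 match(es) in t2 → 1 row(s).
- t1[3] book_id=6 → 3 match(es) in t2 → 3 row(s).
- t1[4] book_id=6 → 3 match(es) in t2 → 3 row(s).
- t1[5] book_id=8 → 8 match(es) in t2 → 8 row(s).
- t1[6] book_id=2 → 1 match(es) in t2 → 1 row(s).

2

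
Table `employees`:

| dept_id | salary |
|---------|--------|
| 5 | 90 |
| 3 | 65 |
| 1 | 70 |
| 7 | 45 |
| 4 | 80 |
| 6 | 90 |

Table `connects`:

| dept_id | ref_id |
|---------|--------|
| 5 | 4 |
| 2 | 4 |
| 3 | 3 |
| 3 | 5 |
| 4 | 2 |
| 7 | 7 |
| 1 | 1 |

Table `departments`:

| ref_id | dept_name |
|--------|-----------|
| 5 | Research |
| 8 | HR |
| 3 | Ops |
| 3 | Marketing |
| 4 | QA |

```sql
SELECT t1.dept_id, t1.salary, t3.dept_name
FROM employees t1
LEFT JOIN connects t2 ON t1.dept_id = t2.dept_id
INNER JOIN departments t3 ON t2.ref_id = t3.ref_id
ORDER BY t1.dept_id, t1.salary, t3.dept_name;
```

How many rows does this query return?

Step 1 — t1 LEFT JOIN t2 on dept_id → 7 row(s).
Then INNER JOIN `departments t3` on ref_id: keep only rows whose t2.ref_id appears in t3.
Result: 4 row(s).

4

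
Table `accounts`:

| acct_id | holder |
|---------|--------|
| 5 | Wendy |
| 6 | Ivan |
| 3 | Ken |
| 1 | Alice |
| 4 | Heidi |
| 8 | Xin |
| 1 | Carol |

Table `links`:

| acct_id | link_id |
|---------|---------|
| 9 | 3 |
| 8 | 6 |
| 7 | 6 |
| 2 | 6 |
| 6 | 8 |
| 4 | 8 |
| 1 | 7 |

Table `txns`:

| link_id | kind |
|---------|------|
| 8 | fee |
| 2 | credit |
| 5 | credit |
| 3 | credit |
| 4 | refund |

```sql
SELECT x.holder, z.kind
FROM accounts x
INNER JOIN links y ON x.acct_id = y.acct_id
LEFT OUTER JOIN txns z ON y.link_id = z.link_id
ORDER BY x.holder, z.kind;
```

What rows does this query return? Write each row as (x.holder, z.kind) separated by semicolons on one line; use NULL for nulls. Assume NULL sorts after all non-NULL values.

(Alice, NULL); (Carol, NULL); (Heidi, fee); (Ivan, fee); (Xin, NULL)

Joins associate left-to-right: accounts INNER JOIN links on acct_id gives 5 intermediate row(s).
Then LEFT JOIN `txns z` on link_id: each of those 5 rows is kept; rows whose y.link_id has no match in z get NULL for z's columns.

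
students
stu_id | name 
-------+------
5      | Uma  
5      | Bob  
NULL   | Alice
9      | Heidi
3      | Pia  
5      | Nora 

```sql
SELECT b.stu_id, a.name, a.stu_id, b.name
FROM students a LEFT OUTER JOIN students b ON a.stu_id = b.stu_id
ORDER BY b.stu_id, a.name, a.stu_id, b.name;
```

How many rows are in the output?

12

LEFT JOIN keeps every row from `students a`; unmatched rows get NULL for `students b`'s columns.
Matching on a.stu_id = b.stu_id. A NULL in a compared column never satisfies the condition.
- a row (stu_id=5): matches 3 b row(s) → 3 output row(s).
- a row (stu_id=5): matches 3 b row(s) → 3 output row(s).
- a row (stu_id=NULL): no match → kept, b columns NULL.
- a row (stu_id=9): matches 1 b row(s) → 1 output row(s).
- a row (stu_id=3): matches 1 b row(s) → 1 output row(s).
- a row (stu_id=5): matches 3 b row(s) → 3 output row(s).
Total: 11 matched + 1 padded = 12 rows.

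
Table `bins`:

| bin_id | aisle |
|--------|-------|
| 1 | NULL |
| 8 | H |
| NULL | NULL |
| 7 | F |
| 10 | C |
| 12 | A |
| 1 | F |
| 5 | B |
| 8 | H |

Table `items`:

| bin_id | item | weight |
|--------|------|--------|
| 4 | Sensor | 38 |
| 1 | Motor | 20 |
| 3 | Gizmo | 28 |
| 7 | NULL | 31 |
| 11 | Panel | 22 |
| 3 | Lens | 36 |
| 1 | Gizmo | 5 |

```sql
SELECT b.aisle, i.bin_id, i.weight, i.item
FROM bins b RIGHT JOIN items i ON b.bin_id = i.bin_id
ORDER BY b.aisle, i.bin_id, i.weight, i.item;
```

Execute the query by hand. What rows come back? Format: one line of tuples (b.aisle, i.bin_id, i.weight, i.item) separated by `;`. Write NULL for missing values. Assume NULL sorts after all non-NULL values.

RIGHT JOIN keeps every row from `items`; unmatched rows get NULL for `bins`'s columns.
Matching on b.bin_id = i.bin_id. A NULL in a compared column never satisfies the condition.
- b (bin_id=1) pairs with 2 row(s) of i.
- b (bin_id=8) has no partner in i.
- b (bin_id=NULL) has no partner in i.
- b (bin_id=7) pairs with 1 row(s) of i.
- b (bin_id=10) has no partner in i.
- b (bin_id=12) has no partner in i.
- b (bin_id=1) pairs with 2 row(s) of i.
- b (bin_id=5) has no partner in i.
- b (bin_id=8) has no partner in i.
- 4 i row(s) had no b match → kept, b columns NULL.
After projecting and ordering:
b.aisle | i.bin_id | i.weight | i.item
F | 1 | 5 | Gizmo
F | 1 | 20 | Motor
F | 7 | 31 | NULL
NULL | 1 | 5 | Gizmo
NULL | 1 | 20 | Motor
NULL | 3 | 28 | Gizmo
NULL | 3 | 36 | Lens
NULL | 4 | 38 | Sensor
NULL | 11 | 22 | Panel

(F, 1, 5, Gizmo); (F, 1, 20, Motor); (F, 7, 31, NULL); (NULL, 1, 5, Gizmo); (NULL, 1, 20, Motor); (NULL, 3, 28, Gizmo); (NULL, 3, 36, Lens); (NULL, 4, 38, Sensor); (NULL, 11, 22, Panel)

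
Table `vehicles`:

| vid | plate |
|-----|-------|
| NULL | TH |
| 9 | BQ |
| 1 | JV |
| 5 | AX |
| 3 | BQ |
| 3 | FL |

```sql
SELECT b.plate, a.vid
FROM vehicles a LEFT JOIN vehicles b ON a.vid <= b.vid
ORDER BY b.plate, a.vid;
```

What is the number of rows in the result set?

17

LEFT JOIN keeps every row from `vehicles a`; unmatched rows get NULL for `vehicles b`'s columns.
Matching on a.vid <= b.vid. A NULL in a compared column never satisfies the condition.
- a[0] vid=NULL → no match; kept with NULLs on the b side.
- a[1] vid=9 → 1 match(es) in b → 1 row(s).
- a[2] vid=1 → 5 match(es) in b → 5 row(s).
- a[3] vid=5 → 2 match(es) in b → 2 row(s).
- a[4] vid=3 → 4 match(es) in b → 4 row(s).
- a[5] vid=3 → 4 match(es) in b → 4 row(s).
Total: 16 matched + 1 padded = 17 rows.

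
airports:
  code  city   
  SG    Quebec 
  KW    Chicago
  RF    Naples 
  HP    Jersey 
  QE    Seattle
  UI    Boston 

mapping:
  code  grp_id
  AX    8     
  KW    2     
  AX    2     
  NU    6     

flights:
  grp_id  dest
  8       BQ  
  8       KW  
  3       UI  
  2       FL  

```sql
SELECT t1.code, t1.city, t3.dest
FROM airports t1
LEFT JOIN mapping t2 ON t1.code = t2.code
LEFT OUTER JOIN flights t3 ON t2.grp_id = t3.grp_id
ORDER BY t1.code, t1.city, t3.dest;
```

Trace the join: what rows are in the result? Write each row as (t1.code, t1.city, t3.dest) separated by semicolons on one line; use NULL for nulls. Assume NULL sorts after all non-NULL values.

(HP, Jersey, NULL); (KW, Chicago, FL); (QE, Seattle, NULL); (RF, Naples, NULL); (SG, Quebec, NULL); (UI, Boston, NULL)

Evaluate left to right. First `airports t1 LEFT JOIN mapping t2` on code: 6 row(s).
Then LEFT JOIN `flights t3` on grp_id: each of those 6 rows is kept; rows whose t2.grp_id has no match in t3 get NULL for t3's columns.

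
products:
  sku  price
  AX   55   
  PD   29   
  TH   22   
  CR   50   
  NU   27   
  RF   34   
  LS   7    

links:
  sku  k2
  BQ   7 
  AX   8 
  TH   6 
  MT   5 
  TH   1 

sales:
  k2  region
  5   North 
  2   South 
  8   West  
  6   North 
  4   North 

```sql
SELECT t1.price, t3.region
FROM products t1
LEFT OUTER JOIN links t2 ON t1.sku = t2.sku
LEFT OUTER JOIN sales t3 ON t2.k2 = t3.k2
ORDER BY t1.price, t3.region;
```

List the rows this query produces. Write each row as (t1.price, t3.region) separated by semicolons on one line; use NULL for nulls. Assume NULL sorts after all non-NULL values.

(7, NULL); (22, North); (22, NULL); (27, NULL); (29, NULL); (34, NULL); (50, NULL); (55, West)

Step 1 — t1 LEFT JOIN t2 on sku → 8 row(s).
Then LEFT JOIN `sales t3` on k2: each of those 8 rows is kept; rows whose t2.k2 has no match in t3 get NULL for t3's columns.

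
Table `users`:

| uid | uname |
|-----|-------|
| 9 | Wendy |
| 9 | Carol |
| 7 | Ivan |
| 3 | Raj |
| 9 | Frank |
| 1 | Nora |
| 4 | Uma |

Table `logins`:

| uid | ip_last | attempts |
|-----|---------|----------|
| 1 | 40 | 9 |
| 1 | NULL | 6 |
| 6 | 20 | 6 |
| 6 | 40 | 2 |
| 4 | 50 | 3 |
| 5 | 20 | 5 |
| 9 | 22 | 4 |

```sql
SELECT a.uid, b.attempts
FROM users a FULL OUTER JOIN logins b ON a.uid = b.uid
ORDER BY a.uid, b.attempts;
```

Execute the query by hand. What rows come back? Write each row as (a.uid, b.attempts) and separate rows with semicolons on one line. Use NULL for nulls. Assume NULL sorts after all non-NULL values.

FULL OUTER JOIN keeps every row from both sides; unmatched rows get NULL for the other side's columns.
Matching on a.uid = b.uid.
- a row (uid=9): matches 1 b row(s) → 1 output row(s).
- a row (uid=9): matches 1 b row(s) → 1 output row(s).
- a row (uid=7): no match → kept, b columns NULL.
- a row (uid=3): no match → kept, b columns NULL.
- a row (uid=9): matches 1 b row(s) → 1 output row(s).
- a row (uid=1): matches 2 b row(s) → 2 output row(s).
- a row (uid=4): matches 1 b row(s) → 1 output row(s).
- 3 b row(s) had no a match → kept, a columns NULL.

(1, 6); (1, 9); (3, NULL); (4, 3); (7, NULL); (9, 4); (9, 4); (9, 4); (NULL, 2); (NULL, 5); (NULL, 6)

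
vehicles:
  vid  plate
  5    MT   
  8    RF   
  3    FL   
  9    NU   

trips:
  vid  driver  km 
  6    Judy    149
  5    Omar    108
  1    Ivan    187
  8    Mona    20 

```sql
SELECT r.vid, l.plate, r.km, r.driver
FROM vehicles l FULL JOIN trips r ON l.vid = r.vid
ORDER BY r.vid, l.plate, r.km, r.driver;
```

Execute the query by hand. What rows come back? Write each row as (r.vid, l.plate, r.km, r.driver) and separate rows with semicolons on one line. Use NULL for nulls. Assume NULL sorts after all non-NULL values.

(1, NULL, 187, Ivan); (5, MT, 108, Omar); (6, NULL, 149, Judy); (8, RF, 20, Mona); (NULL, FL, NULL, NULL); (NULL, NU, NULL, NULL)

FULL OUTER JOIN keeps every row from both sides; unmatched rows get NULL for the other side's columns.
Matching on l.vid = r.vid.
Matched pairs: 2; unmatched l rows kept: 2; unmatched r rows kept: 2.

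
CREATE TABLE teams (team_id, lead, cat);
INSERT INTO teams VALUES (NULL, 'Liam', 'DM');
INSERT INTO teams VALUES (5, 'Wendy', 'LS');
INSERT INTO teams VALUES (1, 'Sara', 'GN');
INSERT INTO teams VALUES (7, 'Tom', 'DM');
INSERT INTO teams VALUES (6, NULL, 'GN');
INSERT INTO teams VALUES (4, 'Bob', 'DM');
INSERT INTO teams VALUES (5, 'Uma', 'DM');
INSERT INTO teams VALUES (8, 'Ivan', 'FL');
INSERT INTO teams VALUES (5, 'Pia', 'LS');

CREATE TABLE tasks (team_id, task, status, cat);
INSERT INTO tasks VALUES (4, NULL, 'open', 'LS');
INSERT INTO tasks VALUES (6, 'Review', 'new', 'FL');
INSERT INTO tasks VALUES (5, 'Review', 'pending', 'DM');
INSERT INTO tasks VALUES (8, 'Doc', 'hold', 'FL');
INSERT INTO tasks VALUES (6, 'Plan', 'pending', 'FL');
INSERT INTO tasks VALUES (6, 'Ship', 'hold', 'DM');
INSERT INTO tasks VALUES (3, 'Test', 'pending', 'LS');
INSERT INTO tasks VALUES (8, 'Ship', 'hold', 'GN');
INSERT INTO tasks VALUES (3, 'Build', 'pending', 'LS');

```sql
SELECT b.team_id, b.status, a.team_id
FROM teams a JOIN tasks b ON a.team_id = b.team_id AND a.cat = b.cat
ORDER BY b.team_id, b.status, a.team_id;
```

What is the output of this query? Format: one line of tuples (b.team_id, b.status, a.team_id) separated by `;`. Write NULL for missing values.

INNER JOIN keeps only pairs where the ON condition holds.
Matching on a.team_id = b.team_id AND a.cat = b.cat. A NULL in a compared column never satisfies the condition.
- a row (team_id=NULL, cat=DM): no match → dropped.
- a row (team_id=5, cat=LS): no match → dropped.
- a row (team_id=1, cat=GN): no match → dropped.
- a row (team_id=7, cat=DM): no match → dropped.
- a row (team_id=6, cat=GN): no match → dropped.
- a row (team_id=4, cat=DM): no match → dropped.
- a row (team_id=5, cat=DM): matches 1 b row(s) → 1 output row(s).
- a row (team_id=8, cat=FL): matches 1 b row(s) → 1 output row(s).
- a row (team_id=5, cat=LS): no match → dropped.
After projecting and ordering:
b.team_id | b.status | a.team_id
5 | pending | 5
8 | hold | 8

(5, pending, 5); (8, hold, 8)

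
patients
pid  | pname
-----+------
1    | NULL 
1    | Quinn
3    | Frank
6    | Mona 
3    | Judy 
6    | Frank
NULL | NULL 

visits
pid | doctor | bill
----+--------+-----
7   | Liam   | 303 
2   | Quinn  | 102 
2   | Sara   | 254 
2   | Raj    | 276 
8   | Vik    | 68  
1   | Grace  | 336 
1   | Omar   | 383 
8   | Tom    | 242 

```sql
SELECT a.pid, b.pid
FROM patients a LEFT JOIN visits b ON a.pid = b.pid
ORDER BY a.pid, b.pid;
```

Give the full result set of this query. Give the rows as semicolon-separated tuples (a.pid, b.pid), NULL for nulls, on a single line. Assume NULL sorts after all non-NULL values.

(1, 1); (1, 1); (1, 1); (1, 1); (3, NULL); (3, NULL); (6, NULL); (6, NULL); (NULL, NULL)

LEFT JOIN keeps every row from `patients`; unmatched rows get NULL for `visits`'s columns.
Matching on a.pid = b.pid. A NULL in a compared column never satisfies the condition.
- a row (pid=1): matches 2 b row(s) → 2 output row(s).
- a row (pid=1): matches 2 b row(s) → 2 output row(s).
- a row (pid=3): no match → kept, b columns NULL.
- a row (pid=6): no match → kept, b columns NULL.
- a row (pid=3): no match → kept, b columns NULL.
- a row (pid=6): no match → kept, b columns NULL.
- a row (pid=NULL): no match → kept, b columns NULL.
After projecting and ordering:
a.pid | b.pid
1 | 1
1 | 1
1 | 1
1 | 1
3 | NULL
3 | NULL
6 | NULL
6 | NULL
NULL | NULL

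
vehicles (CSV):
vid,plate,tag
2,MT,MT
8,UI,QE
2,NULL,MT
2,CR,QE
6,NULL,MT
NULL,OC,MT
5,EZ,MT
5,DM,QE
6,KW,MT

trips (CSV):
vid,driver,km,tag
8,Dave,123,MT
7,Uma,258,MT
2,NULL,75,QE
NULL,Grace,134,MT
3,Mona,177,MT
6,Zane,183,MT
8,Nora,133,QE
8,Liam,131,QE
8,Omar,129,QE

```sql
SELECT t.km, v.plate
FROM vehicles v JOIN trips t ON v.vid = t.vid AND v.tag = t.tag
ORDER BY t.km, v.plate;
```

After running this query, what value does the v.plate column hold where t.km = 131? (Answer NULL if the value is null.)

INNER JOIN keeps only pairs where the ON condition holds.
Matching on v.vid = t.vid AND v.tag = t.tag. A NULL in a compared column never satisfies the condition.
- vid=2, tag=MT: no matching t row, dropped.
- vid=8, tag=QE: 3 matching t row(s), so 3 row(s) emitted.
- vid=2, tag=MT: no matching t row, dropped.
- vid=2, tag=QE: 1 matching t row(s), so 1 row(s) emitted.
- vid=6, tag=MT: 1 matching t row(s), so 1 row(s) emitted.
- vid=NULL, tag=MT: no matching t row, dropped.
- vid=5, tag=MT: no matching t row, dropped.
- vid=5, tag=QE: no matching t row, dropped.
- vid=6, tag=MT: 1 matching t row(s), so 1 row(s) emitted.

UI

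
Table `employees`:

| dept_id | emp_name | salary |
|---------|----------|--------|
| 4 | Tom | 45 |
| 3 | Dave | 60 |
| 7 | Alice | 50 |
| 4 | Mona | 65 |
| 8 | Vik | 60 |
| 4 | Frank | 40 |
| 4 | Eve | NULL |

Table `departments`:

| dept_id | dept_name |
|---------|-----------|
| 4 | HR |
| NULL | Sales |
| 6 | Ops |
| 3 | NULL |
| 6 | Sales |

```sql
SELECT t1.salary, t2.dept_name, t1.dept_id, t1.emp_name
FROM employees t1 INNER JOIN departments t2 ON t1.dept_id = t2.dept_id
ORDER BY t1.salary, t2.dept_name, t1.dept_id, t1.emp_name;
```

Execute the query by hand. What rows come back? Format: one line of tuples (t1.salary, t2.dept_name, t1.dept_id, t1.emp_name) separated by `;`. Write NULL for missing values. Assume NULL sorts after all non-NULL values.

(40, HR, 4, Frank); (45, HR, 4, Tom); (60, NULL, 3, Dave); (65, HR, 4, Mona); (NULL, HR, 4, Eve)

INNER JOIN keeps only pairs where the ON condition holds.
Matching on t1.dept_id = t2.dept_id. A NULL in a compared column never satisfies the condition.
- t1 (dept_id=4) pairs with 1 row(s) of t2.
- t1 (dept_id=3) pairs with 1 row(s) of t2.
- t1 (dept_id=7) has no partner → excluded.
- t1 (dept_id=4) pairs with 1 row(s) of t2.
- t1 (dept_id=8) has no partner → excluded.
- t1 (dept_id=4) pairs with 1 row(s) of t2.
- t1 (dept_id=4) pairs with 1 row(s) of t2.
After projecting and ordering:
t1.salary | t2.dept_name | t1.dept_id | t1.emp_name
40 | HR | 4 | Frank
45 | HR | 4 | Tom
60 | NULL | 3 | Dave
65 | HR | 4 | Mona
NULL | HR | 4 | Eve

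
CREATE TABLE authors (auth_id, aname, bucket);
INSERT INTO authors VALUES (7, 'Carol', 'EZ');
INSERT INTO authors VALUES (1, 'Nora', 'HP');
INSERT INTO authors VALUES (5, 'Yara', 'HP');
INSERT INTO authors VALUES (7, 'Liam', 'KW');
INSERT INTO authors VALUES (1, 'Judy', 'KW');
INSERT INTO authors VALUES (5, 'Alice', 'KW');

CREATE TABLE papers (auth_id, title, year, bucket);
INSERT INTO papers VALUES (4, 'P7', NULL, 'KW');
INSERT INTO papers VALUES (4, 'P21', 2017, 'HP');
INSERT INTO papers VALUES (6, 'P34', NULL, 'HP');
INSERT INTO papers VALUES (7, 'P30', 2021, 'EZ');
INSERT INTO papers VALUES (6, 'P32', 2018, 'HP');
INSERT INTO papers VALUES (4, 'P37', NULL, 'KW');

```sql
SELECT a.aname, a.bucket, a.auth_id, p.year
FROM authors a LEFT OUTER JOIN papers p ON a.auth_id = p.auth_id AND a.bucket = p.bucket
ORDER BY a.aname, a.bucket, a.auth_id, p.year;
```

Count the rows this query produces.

6

LEFT JOIN keeps every row from `authors`; unmatched rows get NULL for `papers`'s columns.
Matching on a.auth_id = p.auth_id AND a.bucket = p.bucket.
Matched pairs: 1; unmatched a rows kept: 5.
Total: 1 matched + 5 padded = 6 rows.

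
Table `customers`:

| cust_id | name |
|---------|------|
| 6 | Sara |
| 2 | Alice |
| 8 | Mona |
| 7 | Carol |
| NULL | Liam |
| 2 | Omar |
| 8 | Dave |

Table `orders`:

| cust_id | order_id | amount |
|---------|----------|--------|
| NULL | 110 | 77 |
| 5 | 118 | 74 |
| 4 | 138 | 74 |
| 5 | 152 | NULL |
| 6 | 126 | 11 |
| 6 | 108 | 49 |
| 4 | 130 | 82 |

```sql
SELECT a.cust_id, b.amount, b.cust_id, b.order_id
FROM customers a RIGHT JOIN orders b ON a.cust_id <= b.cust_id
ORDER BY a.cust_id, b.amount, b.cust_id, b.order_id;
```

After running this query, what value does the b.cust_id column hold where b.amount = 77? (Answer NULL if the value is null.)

NULL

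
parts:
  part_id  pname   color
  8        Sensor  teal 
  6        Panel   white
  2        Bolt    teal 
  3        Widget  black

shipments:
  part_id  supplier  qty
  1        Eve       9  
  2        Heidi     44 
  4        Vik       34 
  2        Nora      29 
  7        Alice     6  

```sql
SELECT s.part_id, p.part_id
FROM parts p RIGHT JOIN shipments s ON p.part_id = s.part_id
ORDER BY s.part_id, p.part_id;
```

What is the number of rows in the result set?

RIGHT JOIN keeps every row from `shipments`; unmatched rows get NULL for `parts`'s columns.
Matching on p.part_id = s.part_id.
- p (part_id=8) has no partner in s.
- p (part_id=6) has no partner in s.
- p (part_id=2) pairs with 2 row(s) of s.
- p (part_id=3) has no partner in s.
- 3 row(s) from s found no p partner → padded with NULL.
Total: 2 matched + 3 padded = 5 rows.

5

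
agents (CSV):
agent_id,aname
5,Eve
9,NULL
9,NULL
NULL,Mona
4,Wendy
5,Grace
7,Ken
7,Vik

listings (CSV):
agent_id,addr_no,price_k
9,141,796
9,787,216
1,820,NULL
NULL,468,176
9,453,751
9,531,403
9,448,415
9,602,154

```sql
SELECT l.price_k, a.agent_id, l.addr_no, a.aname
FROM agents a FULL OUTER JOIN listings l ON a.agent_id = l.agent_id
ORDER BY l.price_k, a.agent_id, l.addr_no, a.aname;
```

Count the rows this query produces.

20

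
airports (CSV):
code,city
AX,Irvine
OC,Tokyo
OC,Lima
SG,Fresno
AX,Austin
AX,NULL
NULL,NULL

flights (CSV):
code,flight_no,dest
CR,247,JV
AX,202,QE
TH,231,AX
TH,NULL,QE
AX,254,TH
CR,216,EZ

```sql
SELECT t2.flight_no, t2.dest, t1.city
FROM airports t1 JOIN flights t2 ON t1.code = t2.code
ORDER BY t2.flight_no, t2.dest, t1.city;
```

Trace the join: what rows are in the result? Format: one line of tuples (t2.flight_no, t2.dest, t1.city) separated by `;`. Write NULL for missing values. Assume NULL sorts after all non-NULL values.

(202, QE, Austin); (202, QE, Irvine); (202, QE, NULL); (254, TH, Austin); (254, TH, Irvine); (254, TH, NULL)

INNER JOIN keeps only pairs where the ON condition holds.
Matching on t1.code = t2.code. A NULL in a compared column never satisfies the condition.
- t1[0] code=AX → 2 match(es) in t2 → 2 row(s).
- t1[1] code=OC → no match; dropped.
- t1[2] code=OC → no match; dropped.
- t1[3] code=SG → no match; dropped.
- t1[4] code=AX → 2 match(es) in t2 → 2 row(s).
- t1[5] code=AX → 2 match(es) in t2 → 2 row(s).
- t1[6] code=NULL → no match; dropped.
After projecting and ordering:
t2.flight_no | t2.dest | t1.city
202 | QE | Austin
202 | QE | Irvine
202 | QE | NULL
254 | TH | Austin
254 | TH | Irvine
254 | TH | NULL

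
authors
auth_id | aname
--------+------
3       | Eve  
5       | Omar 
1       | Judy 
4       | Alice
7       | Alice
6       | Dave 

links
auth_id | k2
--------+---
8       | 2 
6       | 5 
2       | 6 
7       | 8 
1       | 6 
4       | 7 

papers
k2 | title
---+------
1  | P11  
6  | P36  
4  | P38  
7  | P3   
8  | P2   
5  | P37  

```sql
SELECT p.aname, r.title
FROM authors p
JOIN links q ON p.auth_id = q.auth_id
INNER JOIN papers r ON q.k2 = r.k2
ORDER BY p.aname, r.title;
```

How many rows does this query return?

Step 1 — p INNER JOIN q on auth_id → 4 row(s).
Then INNER JOIN `papers r` on k2: keep only rows whose q.k2 appears in r.
Result: 4 row(s).

4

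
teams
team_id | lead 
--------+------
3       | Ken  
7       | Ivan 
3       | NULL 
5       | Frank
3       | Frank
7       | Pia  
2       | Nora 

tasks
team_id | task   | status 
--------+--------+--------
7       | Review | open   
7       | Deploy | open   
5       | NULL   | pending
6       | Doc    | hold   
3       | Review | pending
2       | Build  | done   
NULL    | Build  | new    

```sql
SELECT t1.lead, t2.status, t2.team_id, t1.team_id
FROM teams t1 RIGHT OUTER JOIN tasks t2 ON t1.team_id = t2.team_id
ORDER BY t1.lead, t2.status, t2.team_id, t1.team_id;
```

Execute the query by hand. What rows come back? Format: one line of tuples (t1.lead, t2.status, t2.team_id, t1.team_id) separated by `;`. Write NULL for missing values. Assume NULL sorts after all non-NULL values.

RIGHT JOIN keeps every row from `tasks`; unmatched rows get NULL for `teams`'s columns.
Matching on t1.team_id = t2.team_id. A NULL in a compared column never satisfies the condition.
- t1[0] team_id=3 → 1 match(es) in t2 → 1 row(s).
- t1[1] team_id=7 → 2 match(es) in t2 → 2 row(s).
- t1[2] team_id=3 → 1 match(es) in t2 → 1 row(s).
- t1[3] team_id=5 → 1 match(es) in t2 → 1 row(s).
- t1[4] team_id=3 → 1 match(es) in t2 → 1 row(s).
- t1[5] team_id=7 → 2 match(es) in t2 → 2 row(s).
- t1[6] team_id=2 → 1 match(es) in t2 → 1 row(s).
- plus 2 unmatched t2 row(s), each kept with NULL t1 columns.

(Frank, pending, 3, 3); (Frank, pending, 5, 5); (Ivan, open, 7, 7); (Ivan, open, 7, 7); (Ken, pending, 3, 3); (Nora, done, 2, 2); (Pia, open, 7, 7); (Pia, open, 7, 7); (NULL, hold, 6, NULL); (NULL, new, NULL, NULL); (NULL, pending, 3, 3)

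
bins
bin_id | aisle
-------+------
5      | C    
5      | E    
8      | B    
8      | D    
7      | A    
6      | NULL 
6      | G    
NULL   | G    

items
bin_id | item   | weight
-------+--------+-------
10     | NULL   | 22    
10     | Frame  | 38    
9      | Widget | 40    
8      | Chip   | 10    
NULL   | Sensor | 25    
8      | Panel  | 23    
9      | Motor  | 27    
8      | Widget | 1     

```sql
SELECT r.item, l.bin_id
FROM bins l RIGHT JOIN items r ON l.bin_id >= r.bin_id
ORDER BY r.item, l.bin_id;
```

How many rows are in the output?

11

RIGHT JOIN keeps every row from `items`; unmatched rows get NULL for `bins`'s columns.
Matching on l.bin_id >= r.bin_id. A NULL in a compared column never satisfies the condition.
- bin_id=5: no matching r row.
- bin_id=5: no matching r row.
- bin_id=8: 3 matching r row(s), so 3 row(s) emitted.
- bin_id=8: 3 matching r row(s), so 3 row(s) emitted.
- bin_id=7: no matching r row.
- bin_id=6: no matching r row.
- bin_id=6: no matching r row.
- bin_id=NULL: no matching r row.
- 5 r row(s) had no l match → kept, l columns NULL.
Total: 6 matched + 5 padded = 11 rows.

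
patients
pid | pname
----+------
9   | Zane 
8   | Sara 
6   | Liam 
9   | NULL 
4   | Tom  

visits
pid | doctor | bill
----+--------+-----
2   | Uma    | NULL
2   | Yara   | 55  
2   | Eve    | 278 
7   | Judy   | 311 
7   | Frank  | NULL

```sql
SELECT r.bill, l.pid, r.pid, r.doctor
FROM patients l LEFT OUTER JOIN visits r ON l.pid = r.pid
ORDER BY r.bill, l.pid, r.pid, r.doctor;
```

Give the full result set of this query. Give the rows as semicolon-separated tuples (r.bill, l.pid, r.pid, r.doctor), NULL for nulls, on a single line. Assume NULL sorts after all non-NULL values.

LEFT JOIN keeps every row from `patients`; unmatched rows get NULL for `visits`'s columns.
Matching on l.pid = r.pid.
Matched pairs: 0; unmatched l rows kept: 5.

(NULL, 4, NULL, NULL); (NULL, 6, NULL, NULL); (NULL, 8, NULL, NULL); (NULL, 9, NULL, NULL); (NULL, 9, NULL, NULL)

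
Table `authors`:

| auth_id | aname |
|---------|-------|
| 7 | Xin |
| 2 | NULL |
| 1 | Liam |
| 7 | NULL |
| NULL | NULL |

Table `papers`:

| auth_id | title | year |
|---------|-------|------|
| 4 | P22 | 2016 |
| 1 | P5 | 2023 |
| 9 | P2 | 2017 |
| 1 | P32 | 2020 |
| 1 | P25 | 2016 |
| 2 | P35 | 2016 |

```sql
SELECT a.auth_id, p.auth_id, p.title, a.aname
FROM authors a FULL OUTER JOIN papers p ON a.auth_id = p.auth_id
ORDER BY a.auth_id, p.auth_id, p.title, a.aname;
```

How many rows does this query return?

FULL OUTER JOIN keeps every row from both sides; unmatched rows get NULL for the other side's columns.
Matching on a.auth_id = p.auth_id. A NULL in a compared column never satisfies the condition.
Matched pairs: 4; unmatched a rows kept: 3; unmatched p rows kept: 2.
Total: 4 matched + 5 padded = 9 rows.

9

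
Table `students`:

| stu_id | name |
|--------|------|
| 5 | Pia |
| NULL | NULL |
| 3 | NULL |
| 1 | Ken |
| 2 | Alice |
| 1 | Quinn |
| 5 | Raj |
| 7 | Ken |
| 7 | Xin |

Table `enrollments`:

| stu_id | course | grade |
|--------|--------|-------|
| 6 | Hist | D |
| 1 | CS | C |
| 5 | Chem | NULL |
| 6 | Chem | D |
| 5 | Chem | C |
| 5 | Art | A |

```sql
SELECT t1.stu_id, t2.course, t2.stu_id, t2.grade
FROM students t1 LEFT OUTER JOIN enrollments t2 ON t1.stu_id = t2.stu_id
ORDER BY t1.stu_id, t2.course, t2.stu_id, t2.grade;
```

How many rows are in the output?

13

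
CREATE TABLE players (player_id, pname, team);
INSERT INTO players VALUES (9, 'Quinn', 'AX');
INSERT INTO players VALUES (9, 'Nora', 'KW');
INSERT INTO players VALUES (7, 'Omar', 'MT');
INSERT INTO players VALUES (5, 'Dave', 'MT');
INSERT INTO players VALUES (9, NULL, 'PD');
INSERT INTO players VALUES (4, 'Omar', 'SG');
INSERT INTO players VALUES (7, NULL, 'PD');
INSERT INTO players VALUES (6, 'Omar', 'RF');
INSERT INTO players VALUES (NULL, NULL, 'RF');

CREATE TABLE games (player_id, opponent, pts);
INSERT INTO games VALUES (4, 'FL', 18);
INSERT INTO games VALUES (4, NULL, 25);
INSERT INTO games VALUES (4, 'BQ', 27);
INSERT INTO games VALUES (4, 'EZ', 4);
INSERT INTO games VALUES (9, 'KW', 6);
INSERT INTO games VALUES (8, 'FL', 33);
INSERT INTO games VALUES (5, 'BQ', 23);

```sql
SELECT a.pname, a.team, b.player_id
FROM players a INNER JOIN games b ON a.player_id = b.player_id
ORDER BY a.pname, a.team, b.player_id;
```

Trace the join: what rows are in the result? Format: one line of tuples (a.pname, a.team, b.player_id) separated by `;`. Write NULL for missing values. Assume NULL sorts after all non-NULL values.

(Dave, MT, 5); (Nora, KW, 9); (Omar, SG, 4); (Omar, SG, 4); (Omar, SG, 4); (Omar, SG, 4); (Quinn, AX, 9); (NULL, PD, 9)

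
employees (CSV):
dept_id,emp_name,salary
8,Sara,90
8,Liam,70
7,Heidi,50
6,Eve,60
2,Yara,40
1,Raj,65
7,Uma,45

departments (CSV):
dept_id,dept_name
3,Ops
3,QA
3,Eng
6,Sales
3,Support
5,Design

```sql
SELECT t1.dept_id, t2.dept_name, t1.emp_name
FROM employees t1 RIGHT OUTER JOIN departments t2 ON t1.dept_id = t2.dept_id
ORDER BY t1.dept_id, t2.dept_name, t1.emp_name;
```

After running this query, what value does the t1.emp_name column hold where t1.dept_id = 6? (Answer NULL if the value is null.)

RIGHT JOIN keeps every row from `departments`; unmatched rows get NULL for `employees`'s columns.
Matching on t1.dept_id = t2.dept_id.
- t1 (dept_id=8) has no partner in t2.
- t1 (dept_id=8) has no partner in t2.
- t1 (dept_id=7) has no partner in t2.
- t1 (dept_id=6) pairs with 1 row(s) of t2.
- t1 (dept_id=2) has no partner in t2.
- t1 (dept_id=1) has no partner in t2.
- t1 (dept_id=7) has no partner in t2.
- 5 t2 row(s) had no t1 match → kept, t1 columns NULL.

Eve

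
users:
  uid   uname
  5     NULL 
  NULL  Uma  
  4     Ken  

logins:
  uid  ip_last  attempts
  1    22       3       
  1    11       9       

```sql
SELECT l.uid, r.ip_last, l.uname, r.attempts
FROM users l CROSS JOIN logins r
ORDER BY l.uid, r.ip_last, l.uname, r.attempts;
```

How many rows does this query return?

CROSS JOIN pairs every row of `users` with every row of `logins`: 3 × 2 = 6 rows.

6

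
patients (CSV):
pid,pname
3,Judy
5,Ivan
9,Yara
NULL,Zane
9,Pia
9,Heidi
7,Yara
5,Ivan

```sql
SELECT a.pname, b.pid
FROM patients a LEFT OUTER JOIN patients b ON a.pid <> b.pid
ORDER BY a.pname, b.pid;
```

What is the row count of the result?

LEFT JOIN keeps every row from `patients a`; unmatched rows get NULL for `patients b`'s columns.
Matching on a.pid <> b.pid. A NULL in a compared column never satisfies the condition.
- pid=3: 6 matching b row(s), so 6 row(s) emitted.
- pid=5: 5 matching b row(s), so 5 row(s) emitted.
- pid=9: 4 matching b row(s), so 4 row(s) emitted.
- pid=NULL: no b row matches, row kept with b columns NULL.
- pid=9: 4 matching b row(s), so 4 row(s) emitted.
- pid=9: 4 matching b row(s), so 4 row(s) emitted.
- pid=7: 6 matching b row(s), so 6 row(s) emitted.
- pid=5: 5 matching b row(s), so 5 row(s) emitted.
Total: 34 matched + 1 padded = 35 rows.

35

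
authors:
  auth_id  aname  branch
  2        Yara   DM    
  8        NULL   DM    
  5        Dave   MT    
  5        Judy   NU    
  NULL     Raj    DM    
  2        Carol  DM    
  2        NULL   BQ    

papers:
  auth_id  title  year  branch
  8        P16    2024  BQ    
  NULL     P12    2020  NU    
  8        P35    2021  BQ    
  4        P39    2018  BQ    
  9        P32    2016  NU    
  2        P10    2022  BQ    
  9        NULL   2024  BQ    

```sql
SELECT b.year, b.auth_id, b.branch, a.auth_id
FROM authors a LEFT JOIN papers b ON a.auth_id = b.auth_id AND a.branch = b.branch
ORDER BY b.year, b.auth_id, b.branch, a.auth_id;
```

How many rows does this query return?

7

LEFT JOIN keeps every row from `authors`; unmatched rows get NULL for `papers`'s columns.
Matching on a.auth_id = b.auth_id AND a.branch = b.branch. A NULL in a compared column never satisfies the condition.
- a[0] auth_id=2, branch=DM → no match; kept with NULLs on the b side.
- a[1] auth_id=8, branch=DM → no match; kept with NULLs on the b side.
- a[2] auth_id=5, branch=MT → no match; kept with NULLs on the b side.
- a[3] auth_id=5, branch=NU → no match; kept with NULLs on the b side.
- a[4] auth_id=NULL, branch=DM → no match; kept with NULLs on the b side.
- a[5] auth_id=2, branch=DM → no match; kept with NULLs on the b side.
- a[6] auth_id=2, branch=BQ → 1 match(es) in b → 1 row(s).
Total: 1 matched + 6 padded = 7 rows.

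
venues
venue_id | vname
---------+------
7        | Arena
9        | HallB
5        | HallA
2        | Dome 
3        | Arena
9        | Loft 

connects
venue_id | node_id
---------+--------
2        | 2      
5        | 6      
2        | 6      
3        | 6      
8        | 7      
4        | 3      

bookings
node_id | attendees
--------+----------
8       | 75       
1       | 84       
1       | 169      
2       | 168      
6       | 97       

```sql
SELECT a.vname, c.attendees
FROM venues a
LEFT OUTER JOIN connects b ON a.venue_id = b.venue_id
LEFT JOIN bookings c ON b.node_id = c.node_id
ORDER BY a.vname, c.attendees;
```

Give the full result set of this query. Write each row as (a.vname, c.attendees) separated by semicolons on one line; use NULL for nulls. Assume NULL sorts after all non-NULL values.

(Arena, 97); (Arena, NULL); (Dome, 97); (Dome, 168); (HallA, 97); (HallB, NULL); (Loft, NULL)

Joins associate left-to-right: venues LEFT JOIN connects on venue_id gives 7 intermediate row(s).
Then LEFT JOIN `bookings c` on node_id: each of those 7 rows is kept; rows whose b.node_id has no match in c get NULL for c's columns.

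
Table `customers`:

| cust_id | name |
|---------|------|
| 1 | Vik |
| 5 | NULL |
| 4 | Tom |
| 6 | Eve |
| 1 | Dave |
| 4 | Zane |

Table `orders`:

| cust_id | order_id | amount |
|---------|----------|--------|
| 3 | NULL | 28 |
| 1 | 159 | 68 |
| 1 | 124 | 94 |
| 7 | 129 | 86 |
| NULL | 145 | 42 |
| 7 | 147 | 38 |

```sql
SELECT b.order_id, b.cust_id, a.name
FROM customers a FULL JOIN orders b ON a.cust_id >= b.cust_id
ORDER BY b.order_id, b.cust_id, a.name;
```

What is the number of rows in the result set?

FULL OUTER JOIN keeps every row from both sides; unmatched rows get NULL for the other side's columns.
Matching on a.cust_id >= b.cust_id. A NULL in a compared column never satisfies the condition.
Matched pairs: 16; unmatched a rows kept: 0; unmatched b rows kept: 3.
Total: 16 matched + 3 padded = 19 rows.

19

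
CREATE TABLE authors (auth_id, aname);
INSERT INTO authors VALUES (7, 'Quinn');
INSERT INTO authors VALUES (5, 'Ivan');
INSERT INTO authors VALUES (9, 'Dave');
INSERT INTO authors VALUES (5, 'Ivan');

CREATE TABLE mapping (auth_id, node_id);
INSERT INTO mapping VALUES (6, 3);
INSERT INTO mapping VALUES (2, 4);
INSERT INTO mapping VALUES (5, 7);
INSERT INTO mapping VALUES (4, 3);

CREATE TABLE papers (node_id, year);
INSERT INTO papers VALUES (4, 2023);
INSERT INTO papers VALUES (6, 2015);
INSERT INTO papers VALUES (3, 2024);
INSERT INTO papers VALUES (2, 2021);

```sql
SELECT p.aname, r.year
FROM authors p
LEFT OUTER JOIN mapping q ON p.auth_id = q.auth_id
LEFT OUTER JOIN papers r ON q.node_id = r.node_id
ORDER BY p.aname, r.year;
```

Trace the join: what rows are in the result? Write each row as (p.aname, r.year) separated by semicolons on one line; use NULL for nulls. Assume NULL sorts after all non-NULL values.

Joins associate left-to-right: authors LEFT JOIN mapping on auth_id gives 4 intermediate row(s).
Then LEFT JOIN `papers r` on node_id: each of those 4 rows is kept; rows whose q.node_id has no match in r get NULL for r's columns.

(Dave, NULL); (Ivan, NULL); (Ivan, NULL); (Quinn, NULL)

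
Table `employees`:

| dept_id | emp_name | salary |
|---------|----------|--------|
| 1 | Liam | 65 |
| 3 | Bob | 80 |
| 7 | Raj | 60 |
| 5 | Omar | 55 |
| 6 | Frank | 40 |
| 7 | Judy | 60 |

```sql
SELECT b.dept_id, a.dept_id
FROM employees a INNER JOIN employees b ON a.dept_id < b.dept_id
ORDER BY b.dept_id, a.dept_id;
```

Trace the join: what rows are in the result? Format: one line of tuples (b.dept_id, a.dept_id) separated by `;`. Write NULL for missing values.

(3, 1); (5, 1); (5, 3); (6, 1); (6, 3); (6, 5); (7, 1); (7, 1); (7, 3); (7, 3); (7, 5); (7, 5); (7, 6); (7, 6)

INNER JOIN keeps only pairs where the ON condition holds.
Matching on a.dept_id < b.dept_id.
Matched pairs: 14.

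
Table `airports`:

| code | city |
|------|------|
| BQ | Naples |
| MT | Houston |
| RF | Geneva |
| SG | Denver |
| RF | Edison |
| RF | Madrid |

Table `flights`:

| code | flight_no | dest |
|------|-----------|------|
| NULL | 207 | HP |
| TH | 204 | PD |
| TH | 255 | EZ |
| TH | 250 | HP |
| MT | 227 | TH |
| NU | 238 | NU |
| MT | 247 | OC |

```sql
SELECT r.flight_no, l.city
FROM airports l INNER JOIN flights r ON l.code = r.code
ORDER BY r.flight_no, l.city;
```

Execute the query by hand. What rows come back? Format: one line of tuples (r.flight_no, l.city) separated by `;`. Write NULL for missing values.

INNER JOIN keeps only pairs where the ON condition holds.
Matching on l.code = r.code. A NULL in a compared column never satisfies the condition.
- l[0] code=BQ → no match; dropped.
- l[1] code=MT → 2 match(es) in r → 2 row(s).
- l[2] code=RF → no match; dropped.
- l[3] code=SG → no match; dropped.
- l[4] code=RF → no match; dropped.
- l[5] code=RF → no match; dropped.
After projecting and ordering:
r.flight_no | l.city
227 | Houston
247 | Houston

(227, Houston); (247, Houston)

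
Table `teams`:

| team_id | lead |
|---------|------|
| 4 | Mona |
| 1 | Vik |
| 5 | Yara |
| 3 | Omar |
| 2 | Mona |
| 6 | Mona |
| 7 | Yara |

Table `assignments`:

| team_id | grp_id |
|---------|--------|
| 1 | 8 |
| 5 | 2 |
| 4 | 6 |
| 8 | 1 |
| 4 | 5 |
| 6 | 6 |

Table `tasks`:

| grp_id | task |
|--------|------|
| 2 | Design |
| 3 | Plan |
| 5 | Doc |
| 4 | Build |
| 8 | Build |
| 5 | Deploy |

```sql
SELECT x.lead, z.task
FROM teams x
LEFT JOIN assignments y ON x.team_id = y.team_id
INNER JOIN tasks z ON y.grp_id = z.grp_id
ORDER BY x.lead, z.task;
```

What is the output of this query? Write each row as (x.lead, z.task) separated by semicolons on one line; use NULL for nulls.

Evaluate left to right. First `teams x LEFT JOIN assignments y` on team_id: 8 row(s).
Then INNER JOIN `tasks z` on grp_id: keep only rows whose y.grp_id appears in z.

(Mona, Deploy); (Mona, Doc); (Vik, Build); (Yara, Design)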